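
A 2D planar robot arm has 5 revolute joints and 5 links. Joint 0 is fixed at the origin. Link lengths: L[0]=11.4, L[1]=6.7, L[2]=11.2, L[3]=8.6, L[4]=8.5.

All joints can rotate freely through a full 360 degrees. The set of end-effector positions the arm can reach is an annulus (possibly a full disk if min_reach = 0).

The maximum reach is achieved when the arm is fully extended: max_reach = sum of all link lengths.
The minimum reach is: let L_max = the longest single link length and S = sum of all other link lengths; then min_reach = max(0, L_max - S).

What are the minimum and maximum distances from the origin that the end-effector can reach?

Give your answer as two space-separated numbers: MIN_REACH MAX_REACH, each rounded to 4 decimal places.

Link lengths: [11.4, 6.7, 11.2, 8.6, 8.5]
max_reach = 11.4 + 6.7 + 11.2 + 8.6 + 8.5 = 46.4
L_max = max([11.4, 6.7, 11.2, 8.6, 8.5]) = 11.4
S (sum of others) = 46.4 - 11.4 = 35
min_reach = max(0, 11.4 - 35) = max(0, -23.6) = 0

Answer: 0.0000 46.4000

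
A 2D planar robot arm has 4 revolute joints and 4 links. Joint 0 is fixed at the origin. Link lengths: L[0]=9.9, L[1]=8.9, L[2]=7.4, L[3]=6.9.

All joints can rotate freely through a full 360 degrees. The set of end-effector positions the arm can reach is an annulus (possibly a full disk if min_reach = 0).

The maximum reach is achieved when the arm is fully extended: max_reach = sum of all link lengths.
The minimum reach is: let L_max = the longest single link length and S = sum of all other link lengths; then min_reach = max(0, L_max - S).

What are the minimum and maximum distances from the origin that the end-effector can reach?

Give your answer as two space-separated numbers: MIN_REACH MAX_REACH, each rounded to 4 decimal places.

Answer: 0.0000 33.1000

Derivation:
Link lengths: [9.9, 8.9, 7.4, 6.9]
max_reach = 9.9 + 8.9 + 7.4 + 6.9 = 33.1
L_max = max([9.9, 8.9, 7.4, 6.9]) = 9.9
S (sum of others) = 33.1 - 9.9 = 23.2
min_reach = max(0, 9.9 - 23.2) = max(0, -13.3) = 0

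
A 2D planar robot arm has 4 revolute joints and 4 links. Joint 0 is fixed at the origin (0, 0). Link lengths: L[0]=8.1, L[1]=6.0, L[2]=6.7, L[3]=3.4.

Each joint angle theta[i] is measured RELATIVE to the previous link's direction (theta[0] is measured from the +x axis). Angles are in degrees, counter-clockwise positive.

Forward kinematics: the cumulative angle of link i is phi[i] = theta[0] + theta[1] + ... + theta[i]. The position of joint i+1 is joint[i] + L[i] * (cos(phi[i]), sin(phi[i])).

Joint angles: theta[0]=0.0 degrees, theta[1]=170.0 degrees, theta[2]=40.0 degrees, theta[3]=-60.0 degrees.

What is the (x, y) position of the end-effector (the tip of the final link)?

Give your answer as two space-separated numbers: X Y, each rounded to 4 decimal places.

Answer: -6.5557 -0.6081

Derivation:
joint[0] = (0.0000, 0.0000)  (base)
link 0: phi[0] = 0 = 0 deg
  cos(0 deg) = 1.0000, sin(0 deg) = 0.0000
  joint[1] = (0.0000, 0.0000) + 8.1 * (1.0000, 0.0000) = (0.0000 + 8.1000, 0.0000 + 0.0000) = (8.1000, 0.0000)
link 1: phi[1] = 0 + 170 = 170 deg
  cos(170 deg) = -0.9848, sin(170 deg) = 0.1736
  joint[2] = (8.1000, 0.0000) + 6 * (-0.9848, 0.1736) = (8.1000 + -5.9088, 0.0000 + 1.0419) = (2.1912, 1.0419)
link 2: phi[2] = 0 + 170 + 40 = 210 deg
  cos(210 deg) = -0.8660, sin(210 deg) = -0.5000
  joint[3] = (2.1912, 1.0419) + 6.7 * (-0.8660, -0.5000) = (2.1912 + -5.8024, 1.0419 + -3.3500) = (-3.6112, -2.3081)
link 3: phi[3] = 0 + 170 + 40 + -60 = 150 deg
  cos(150 deg) = -0.8660, sin(150 deg) = 0.5000
  joint[4] = (-3.6112, -2.3081) + 3.4 * (-0.8660, 0.5000) = (-3.6112 + -2.9445, -2.3081 + 1.7000) = (-6.5557, -0.6081)
End effector: (-6.5557, -0.6081)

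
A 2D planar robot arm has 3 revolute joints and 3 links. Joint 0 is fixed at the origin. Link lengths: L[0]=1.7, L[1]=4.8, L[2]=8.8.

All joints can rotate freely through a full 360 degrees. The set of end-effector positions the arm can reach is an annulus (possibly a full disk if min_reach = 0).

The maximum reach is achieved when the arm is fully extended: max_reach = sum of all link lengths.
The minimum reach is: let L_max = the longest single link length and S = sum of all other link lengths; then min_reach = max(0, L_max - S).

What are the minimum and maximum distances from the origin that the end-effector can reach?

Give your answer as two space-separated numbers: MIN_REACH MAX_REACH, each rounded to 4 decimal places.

Link lengths: [1.7, 4.8, 8.8]
max_reach = 1.7 + 4.8 + 8.8 = 15.3
L_max = max([1.7, 4.8, 8.8]) = 8.8
S (sum of others) = 15.3 - 8.8 = 6.5
min_reach = max(0, 8.8 - 6.5) = max(0, 2.3) = 2.3

Answer: 2.3000 15.3000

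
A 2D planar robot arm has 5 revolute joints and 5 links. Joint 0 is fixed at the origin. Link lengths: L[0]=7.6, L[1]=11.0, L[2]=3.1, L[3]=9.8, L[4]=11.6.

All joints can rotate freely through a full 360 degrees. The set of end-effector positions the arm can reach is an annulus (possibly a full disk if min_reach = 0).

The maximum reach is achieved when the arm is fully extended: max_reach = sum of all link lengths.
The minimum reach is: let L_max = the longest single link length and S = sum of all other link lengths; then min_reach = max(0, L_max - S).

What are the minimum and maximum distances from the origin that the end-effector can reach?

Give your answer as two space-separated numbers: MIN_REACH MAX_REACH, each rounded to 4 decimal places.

Link lengths: [7.6, 11.0, 3.1, 9.8, 11.6]
max_reach = 7.6 + 11 + 3.1 + 9.8 + 11.6 = 43.1
L_max = max([7.6, 11.0, 3.1, 9.8, 11.6]) = 11.6
S (sum of others) = 43.1 - 11.6 = 31.5
min_reach = max(0, 11.6 - 31.5) = max(0, -19.9) = 0

Answer: 0.0000 43.1000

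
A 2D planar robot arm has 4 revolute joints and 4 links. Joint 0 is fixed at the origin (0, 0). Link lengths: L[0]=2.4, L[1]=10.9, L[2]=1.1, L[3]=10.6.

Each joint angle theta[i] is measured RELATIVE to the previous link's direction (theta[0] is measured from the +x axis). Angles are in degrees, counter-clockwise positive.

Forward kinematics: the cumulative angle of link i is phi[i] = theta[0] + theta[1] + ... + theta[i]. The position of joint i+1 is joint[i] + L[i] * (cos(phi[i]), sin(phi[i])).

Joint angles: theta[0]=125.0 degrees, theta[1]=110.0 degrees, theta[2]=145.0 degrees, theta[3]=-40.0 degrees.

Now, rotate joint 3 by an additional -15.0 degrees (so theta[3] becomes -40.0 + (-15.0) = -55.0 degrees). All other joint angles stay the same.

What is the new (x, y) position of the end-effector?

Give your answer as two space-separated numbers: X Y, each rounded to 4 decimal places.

Answer: 2.0881 -12.6665

Derivation:
joint[0] = (0.0000, 0.0000)  (base)
link 0: phi[0] = 125 = 125 deg
  cos(125 deg) = -0.5736, sin(125 deg) = 0.8192
  joint[1] = (0.0000, 0.0000) + 2.4 * (-0.5736, 0.8192) = (0.0000 + -1.3766, 0.0000 + 1.9660) = (-1.3766, 1.9660)
link 1: phi[1] = 125 + 110 = 235 deg
  cos(235 deg) = -0.5736, sin(235 deg) = -0.8192
  joint[2] = (-1.3766, 1.9660) + 10.9 * (-0.5736, -0.8192) = (-1.3766 + -6.2520, 1.9660 + -8.9288) = (-7.6286, -6.9628)
link 2: phi[2] = 125 + 110 + 145 = 380 deg
  cos(380 deg) = 0.9397, sin(380 deg) = 0.3420
  joint[3] = (-7.6286, -6.9628) + 1.1 * (0.9397, 0.3420) = (-7.6286 + 1.0337, -6.9628 + 0.3762) = (-6.5949, -6.5866)
link 3: phi[3] = 125 + 110 + 145 + -55 = 325 deg
  cos(325 deg) = 0.8192, sin(325 deg) = -0.5736
  joint[4] = (-6.5949, -6.5866) + 10.6 * (0.8192, -0.5736) = (-6.5949 + 8.6830, -6.5866 + -6.0799) = (2.0881, -12.6665)
End effector: (2.0881, -12.6665)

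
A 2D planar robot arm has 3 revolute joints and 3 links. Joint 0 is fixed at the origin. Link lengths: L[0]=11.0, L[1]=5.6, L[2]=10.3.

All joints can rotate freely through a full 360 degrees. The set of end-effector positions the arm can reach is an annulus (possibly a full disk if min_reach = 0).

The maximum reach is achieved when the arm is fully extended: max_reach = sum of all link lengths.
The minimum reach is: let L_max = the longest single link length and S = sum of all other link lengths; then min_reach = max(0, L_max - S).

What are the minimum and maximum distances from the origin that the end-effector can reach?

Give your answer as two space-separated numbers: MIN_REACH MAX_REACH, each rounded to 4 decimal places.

Link lengths: [11.0, 5.6, 10.3]
max_reach = 11 + 5.6 + 10.3 = 26.9
L_max = max([11.0, 5.6, 10.3]) = 11
S (sum of others) = 26.9 - 11 = 15.9
min_reach = max(0, 11 - 15.9) = max(0, -4.9) = 0

Answer: 0.0000 26.9000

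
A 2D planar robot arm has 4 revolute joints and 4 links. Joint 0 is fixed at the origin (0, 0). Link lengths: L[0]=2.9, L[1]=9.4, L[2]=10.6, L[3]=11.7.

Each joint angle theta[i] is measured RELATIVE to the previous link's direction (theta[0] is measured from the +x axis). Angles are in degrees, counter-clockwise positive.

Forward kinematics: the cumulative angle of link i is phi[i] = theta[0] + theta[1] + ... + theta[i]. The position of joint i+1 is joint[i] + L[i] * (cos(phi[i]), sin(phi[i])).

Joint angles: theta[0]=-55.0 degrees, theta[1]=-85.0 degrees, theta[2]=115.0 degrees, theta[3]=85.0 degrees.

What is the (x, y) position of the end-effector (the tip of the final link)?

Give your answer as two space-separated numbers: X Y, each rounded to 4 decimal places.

Answer: 9.9194 -2.7650

Derivation:
joint[0] = (0.0000, 0.0000)  (base)
link 0: phi[0] = -55 = -55 deg
  cos(-55 deg) = 0.5736, sin(-55 deg) = -0.8192
  joint[1] = (0.0000, 0.0000) + 2.9 * (0.5736, -0.8192) = (0.0000 + 1.6634, 0.0000 + -2.3755) = (1.6634, -2.3755)
link 1: phi[1] = -55 + -85 = -140 deg
  cos(-140 deg) = -0.7660, sin(-140 deg) = -0.6428
  joint[2] = (1.6634, -2.3755) + 9.4 * (-0.7660, -0.6428) = (1.6634 + -7.2008, -2.3755 + -6.0422) = (-5.5374, -8.4177)
link 2: phi[2] = -55 + -85 + 115 = -25 deg
  cos(-25 deg) = 0.9063, sin(-25 deg) = -0.4226
  joint[3] = (-5.5374, -8.4177) + 10.6 * (0.9063, -0.4226) = (-5.5374 + 9.6069, -8.4177 + -4.4798) = (4.0694, -12.8975)
link 3: phi[3] = -55 + -85 + 115 + 85 = 60 deg
  cos(60 deg) = 0.5000, sin(60 deg) = 0.8660
  joint[4] = (4.0694, -12.8975) + 11.7 * (0.5000, 0.8660) = (4.0694 + 5.8500, -12.8975 + 10.1325) = (9.9194, -2.7650)
End effector: (9.9194, -2.7650)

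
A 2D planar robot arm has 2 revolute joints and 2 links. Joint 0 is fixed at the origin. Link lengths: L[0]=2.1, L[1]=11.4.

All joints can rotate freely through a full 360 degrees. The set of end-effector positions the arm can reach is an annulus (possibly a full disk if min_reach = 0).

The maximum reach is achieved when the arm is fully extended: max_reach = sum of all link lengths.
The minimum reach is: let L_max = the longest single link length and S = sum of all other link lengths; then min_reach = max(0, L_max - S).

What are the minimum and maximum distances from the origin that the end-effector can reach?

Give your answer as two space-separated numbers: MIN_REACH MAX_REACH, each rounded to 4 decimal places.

Answer: 9.3000 13.5000

Derivation:
Link lengths: [2.1, 11.4]
max_reach = 2.1 + 11.4 = 13.5
L_max = max([2.1, 11.4]) = 11.4
S (sum of others) = 13.5 - 11.4 = 2.1
min_reach = max(0, 11.4 - 2.1) = max(0, 9.3) = 9.3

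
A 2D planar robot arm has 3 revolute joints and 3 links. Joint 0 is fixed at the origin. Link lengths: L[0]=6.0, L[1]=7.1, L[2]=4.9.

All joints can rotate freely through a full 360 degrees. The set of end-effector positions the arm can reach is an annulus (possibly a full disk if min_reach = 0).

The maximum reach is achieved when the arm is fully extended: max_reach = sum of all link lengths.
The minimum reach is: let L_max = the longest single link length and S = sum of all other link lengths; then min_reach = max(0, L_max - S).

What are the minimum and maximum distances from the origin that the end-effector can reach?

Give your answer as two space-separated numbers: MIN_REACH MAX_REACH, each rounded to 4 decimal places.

Answer: 0.0000 18.0000

Derivation:
Link lengths: [6.0, 7.1, 4.9]
max_reach = 6 + 7.1 + 4.9 = 18
L_max = max([6.0, 7.1, 4.9]) = 7.1
S (sum of others) = 18 - 7.1 = 10.9
min_reach = max(0, 7.1 - 10.9) = max(0, -3.8) = 0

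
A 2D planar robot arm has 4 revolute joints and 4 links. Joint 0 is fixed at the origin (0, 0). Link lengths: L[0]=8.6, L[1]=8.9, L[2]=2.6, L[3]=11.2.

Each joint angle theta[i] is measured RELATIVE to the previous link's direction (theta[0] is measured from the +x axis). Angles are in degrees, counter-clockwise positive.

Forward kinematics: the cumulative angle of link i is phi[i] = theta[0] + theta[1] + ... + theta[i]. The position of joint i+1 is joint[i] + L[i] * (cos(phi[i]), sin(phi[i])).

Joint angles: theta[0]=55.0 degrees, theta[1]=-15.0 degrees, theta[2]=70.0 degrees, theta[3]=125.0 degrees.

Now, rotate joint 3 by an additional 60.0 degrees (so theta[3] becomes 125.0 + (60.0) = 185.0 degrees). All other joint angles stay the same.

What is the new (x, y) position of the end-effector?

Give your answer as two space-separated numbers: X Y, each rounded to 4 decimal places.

joint[0] = (0.0000, 0.0000)  (base)
link 0: phi[0] = 55 = 55 deg
  cos(55 deg) = 0.5736, sin(55 deg) = 0.8192
  joint[1] = (0.0000, 0.0000) + 8.6 * (0.5736, 0.8192) = (0.0000 + 4.9328, 0.0000 + 7.0447) = (4.9328, 7.0447)
link 1: phi[1] = 55 + -15 = 40 deg
  cos(40 deg) = 0.7660, sin(40 deg) = 0.6428
  joint[2] = (4.9328, 7.0447) + 8.9 * (0.7660, 0.6428) = (4.9328 + 6.8178, 7.0447 + 5.7208) = (11.7506, 12.7655)
link 2: phi[2] = 55 + -15 + 70 = 110 deg
  cos(110 deg) = -0.3420, sin(110 deg) = 0.9397
  joint[3] = (11.7506, 12.7655) + 2.6 * (-0.3420, 0.9397) = (11.7506 + -0.8893, 12.7655 + 2.4432) = (10.8613, 15.2087)
link 3: phi[3] = 55 + -15 + 70 + 185 = 295 deg
  cos(295 deg) = 0.4226, sin(295 deg) = -0.9063
  joint[4] = (10.8613, 15.2087) + 11.2 * (0.4226, -0.9063) = (10.8613 + 4.7333, 15.2087 + -10.1506) = (15.5946, 5.0581)
End effector: (15.5946, 5.0581)

Answer: 15.5946 5.0581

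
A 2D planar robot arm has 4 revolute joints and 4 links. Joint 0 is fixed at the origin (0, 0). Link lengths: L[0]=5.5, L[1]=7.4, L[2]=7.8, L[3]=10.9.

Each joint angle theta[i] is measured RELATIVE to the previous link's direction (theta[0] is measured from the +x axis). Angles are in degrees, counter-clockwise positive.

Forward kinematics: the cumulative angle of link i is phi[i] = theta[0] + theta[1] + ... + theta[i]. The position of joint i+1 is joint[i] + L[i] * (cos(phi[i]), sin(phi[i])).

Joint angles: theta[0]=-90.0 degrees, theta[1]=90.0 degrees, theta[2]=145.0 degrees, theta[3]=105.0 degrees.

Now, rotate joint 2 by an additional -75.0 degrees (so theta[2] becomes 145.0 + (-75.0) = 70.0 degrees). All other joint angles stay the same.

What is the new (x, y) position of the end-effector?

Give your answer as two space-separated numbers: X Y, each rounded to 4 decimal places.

Answer: -0.7908 2.7796

Derivation:
joint[0] = (0.0000, 0.0000)  (base)
link 0: phi[0] = -90 = -90 deg
  cos(-90 deg) = 0.0000, sin(-90 deg) = -1.0000
  joint[1] = (0.0000, 0.0000) + 5.5 * (0.0000, -1.0000) = (0.0000 + 0.0000, 0.0000 + -5.5000) = (0.0000, -5.5000)
link 1: phi[1] = -90 + 90 = 0 deg
  cos(0 deg) = 1.0000, sin(0 deg) = 0.0000
  joint[2] = (0.0000, -5.5000) + 7.4 * (1.0000, 0.0000) = (0.0000 + 7.4000, -5.5000 + 0.0000) = (7.4000, -5.5000)
link 2: phi[2] = -90 + 90 + 70 = 70 deg
  cos(70 deg) = 0.3420, sin(70 deg) = 0.9397
  joint[3] = (7.4000, -5.5000) + 7.8 * (0.3420, 0.9397) = (7.4000 + 2.6678, -5.5000 + 7.3296) = (10.0678, 1.8296)
link 3: phi[3] = -90 + 90 + 70 + 105 = 175 deg
  cos(175 deg) = -0.9962, sin(175 deg) = 0.0872
  joint[4] = (10.0678, 1.8296) + 10.9 * (-0.9962, 0.0872) = (10.0678 + -10.8585, 1.8296 + 0.9500) = (-0.7908, 2.7796)
End effector: (-0.7908, 2.7796)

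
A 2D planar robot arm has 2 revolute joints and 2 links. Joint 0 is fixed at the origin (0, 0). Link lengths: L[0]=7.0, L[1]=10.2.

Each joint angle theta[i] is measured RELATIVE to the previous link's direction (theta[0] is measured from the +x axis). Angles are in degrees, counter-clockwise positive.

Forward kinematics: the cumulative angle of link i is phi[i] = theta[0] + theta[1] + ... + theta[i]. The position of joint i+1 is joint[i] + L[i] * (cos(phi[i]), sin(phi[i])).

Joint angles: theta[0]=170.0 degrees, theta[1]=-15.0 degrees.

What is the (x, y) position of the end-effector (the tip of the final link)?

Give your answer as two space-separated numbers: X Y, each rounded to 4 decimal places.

joint[0] = (0.0000, 0.0000)  (base)
link 0: phi[0] = 170 = 170 deg
  cos(170 deg) = -0.9848, sin(170 deg) = 0.1736
  joint[1] = (0.0000, 0.0000) + 7 * (-0.9848, 0.1736) = (0.0000 + -6.8937, 0.0000 + 1.2155) = (-6.8937, 1.2155)
link 1: phi[1] = 170 + -15 = 155 deg
  cos(155 deg) = -0.9063, sin(155 deg) = 0.4226
  joint[2] = (-6.8937, 1.2155) + 10.2 * (-0.9063, 0.4226) = (-6.8937 + -9.2443, 1.2155 + 4.3107) = (-16.1380, 5.5262)
End effector: (-16.1380, 5.5262)

Answer: -16.1380 5.5262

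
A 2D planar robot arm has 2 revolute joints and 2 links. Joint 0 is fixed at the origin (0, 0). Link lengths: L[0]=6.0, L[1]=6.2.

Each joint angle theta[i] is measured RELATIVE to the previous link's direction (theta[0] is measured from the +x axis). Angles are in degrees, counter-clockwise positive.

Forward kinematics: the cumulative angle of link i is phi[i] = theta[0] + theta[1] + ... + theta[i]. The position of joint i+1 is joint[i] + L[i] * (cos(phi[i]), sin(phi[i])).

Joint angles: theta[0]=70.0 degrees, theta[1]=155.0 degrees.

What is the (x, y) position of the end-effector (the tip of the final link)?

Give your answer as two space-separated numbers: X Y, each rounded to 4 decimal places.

joint[0] = (0.0000, 0.0000)  (base)
link 0: phi[0] = 70 = 70 deg
  cos(70 deg) = 0.3420, sin(70 deg) = 0.9397
  joint[1] = (0.0000, 0.0000) + 6 * (0.3420, 0.9397) = (0.0000 + 2.0521, 0.0000 + 5.6382) = (2.0521, 5.6382)
link 1: phi[1] = 70 + 155 = 225 deg
  cos(225 deg) = -0.7071, sin(225 deg) = -0.7071
  joint[2] = (2.0521, 5.6382) + 6.2 * (-0.7071, -0.7071) = (2.0521 + -4.3841, 5.6382 + -4.3841) = (-2.3319, 1.2541)
End effector: (-2.3319, 1.2541)

Answer: -2.3319 1.2541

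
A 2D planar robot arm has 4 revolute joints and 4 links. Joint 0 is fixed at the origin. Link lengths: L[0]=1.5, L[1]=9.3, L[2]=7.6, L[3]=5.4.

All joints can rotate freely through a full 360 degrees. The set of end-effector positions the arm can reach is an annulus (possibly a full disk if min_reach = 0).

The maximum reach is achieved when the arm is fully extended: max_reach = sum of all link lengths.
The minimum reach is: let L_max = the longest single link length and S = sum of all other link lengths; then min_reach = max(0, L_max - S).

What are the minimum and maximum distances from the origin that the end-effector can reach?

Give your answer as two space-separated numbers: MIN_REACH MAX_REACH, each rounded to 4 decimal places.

Link lengths: [1.5, 9.3, 7.6, 5.4]
max_reach = 1.5 + 9.3 + 7.6 + 5.4 = 23.8
L_max = max([1.5, 9.3, 7.6, 5.4]) = 9.3
S (sum of others) = 23.8 - 9.3 = 14.5
min_reach = max(0, 9.3 - 14.5) = max(0, -5.2) = 0

Answer: 0.0000 23.8000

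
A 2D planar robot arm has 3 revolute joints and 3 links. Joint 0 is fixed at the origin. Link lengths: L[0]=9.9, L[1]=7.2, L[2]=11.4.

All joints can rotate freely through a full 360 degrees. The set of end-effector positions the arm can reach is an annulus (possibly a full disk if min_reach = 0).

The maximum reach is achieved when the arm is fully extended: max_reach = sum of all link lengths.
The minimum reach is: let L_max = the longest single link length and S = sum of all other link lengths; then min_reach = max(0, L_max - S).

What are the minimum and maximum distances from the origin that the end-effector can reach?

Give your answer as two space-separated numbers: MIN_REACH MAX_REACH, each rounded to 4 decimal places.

Answer: 0.0000 28.5000

Derivation:
Link lengths: [9.9, 7.2, 11.4]
max_reach = 9.9 + 7.2 + 11.4 = 28.5
L_max = max([9.9, 7.2, 11.4]) = 11.4
S (sum of others) = 28.5 - 11.4 = 17.1
min_reach = max(0, 11.4 - 17.1) = max(0, -5.7) = 0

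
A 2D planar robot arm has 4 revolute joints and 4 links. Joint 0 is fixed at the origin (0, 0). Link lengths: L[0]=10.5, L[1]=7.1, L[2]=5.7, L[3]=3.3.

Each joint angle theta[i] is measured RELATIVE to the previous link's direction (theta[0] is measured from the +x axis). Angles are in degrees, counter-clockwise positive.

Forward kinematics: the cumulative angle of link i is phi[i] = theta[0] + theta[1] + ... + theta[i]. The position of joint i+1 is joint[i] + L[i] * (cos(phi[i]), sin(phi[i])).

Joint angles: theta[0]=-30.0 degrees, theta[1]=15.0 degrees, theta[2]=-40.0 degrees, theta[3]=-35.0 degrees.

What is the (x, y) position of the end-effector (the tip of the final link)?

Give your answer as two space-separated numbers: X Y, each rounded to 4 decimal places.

Answer: 19.2207 -15.0568

Derivation:
joint[0] = (0.0000, 0.0000)  (base)
link 0: phi[0] = -30 = -30 deg
  cos(-30 deg) = 0.8660, sin(-30 deg) = -0.5000
  joint[1] = (0.0000, 0.0000) + 10.5 * (0.8660, -0.5000) = (0.0000 + 9.0933, 0.0000 + -5.2500) = (9.0933, -5.2500)
link 1: phi[1] = -30 + 15 = -15 deg
  cos(-15 deg) = 0.9659, sin(-15 deg) = -0.2588
  joint[2] = (9.0933, -5.2500) + 7.1 * (0.9659, -0.2588) = (9.0933 + 6.8581, -5.2500 + -1.8376) = (15.9513, -7.0876)
link 2: phi[2] = -30 + 15 + -40 = -55 deg
  cos(-55 deg) = 0.5736, sin(-55 deg) = -0.8192
  joint[3] = (15.9513, -7.0876) + 5.7 * (0.5736, -0.8192) = (15.9513 + 3.2694, -7.0876 + -4.6692) = (19.2207, -11.7568)
link 3: phi[3] = -30 + 15 + -40 + -35 = -90 deg
  cos(-90 deg) = 0.0000, sin(-90 deg) = -1.0000
  joint[4] = (19.2207, -11.7568) + 3.3 * (0.0000, -1.0000) = (19.2207 + 0.0000, -11.7568 + -3.3000) = (19.2207, -15.0568)
End effector: (19.2207, -15.0568)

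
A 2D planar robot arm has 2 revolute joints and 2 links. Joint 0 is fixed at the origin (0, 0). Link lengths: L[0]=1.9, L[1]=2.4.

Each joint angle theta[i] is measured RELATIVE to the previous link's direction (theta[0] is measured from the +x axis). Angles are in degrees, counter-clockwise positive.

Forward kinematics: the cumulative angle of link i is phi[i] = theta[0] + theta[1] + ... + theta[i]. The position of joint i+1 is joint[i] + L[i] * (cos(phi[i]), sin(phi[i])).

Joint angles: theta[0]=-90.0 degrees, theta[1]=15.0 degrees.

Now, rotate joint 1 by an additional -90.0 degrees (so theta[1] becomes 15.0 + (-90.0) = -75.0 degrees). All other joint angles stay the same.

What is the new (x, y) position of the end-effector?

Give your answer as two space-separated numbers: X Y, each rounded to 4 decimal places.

Answer: -2.3182 -2.5212

Derivation:
joint[0] = (0.0000, 0.0000)  (base)
link 0: phi[0] = -90 = -90 deg
  cos(-90 deg) = 0.0000, sin(-90 deg) = -1.0000
  joint[1] = (0.0000, 0.0000) + 1.9 * (0.0000, -1.0000) = (0.0000 + 0.0000, 0.0000 + -1.9000) = (0.0000, -1.9000)
link 1: phi[1] = -90 + -75 = -165 deg
  cos(-165 deg) = -0.9659, sin(-165 deg) = -0.2588
  joint[2] = (0.0000, -1.9000) + 2.4 * (-0.9659, -0.2588) = (0.0000 + -2.3182, -1.9000 + -0.6212) = (-2.3182, -2.5212)
End effector: (-2.3182, -2.5212)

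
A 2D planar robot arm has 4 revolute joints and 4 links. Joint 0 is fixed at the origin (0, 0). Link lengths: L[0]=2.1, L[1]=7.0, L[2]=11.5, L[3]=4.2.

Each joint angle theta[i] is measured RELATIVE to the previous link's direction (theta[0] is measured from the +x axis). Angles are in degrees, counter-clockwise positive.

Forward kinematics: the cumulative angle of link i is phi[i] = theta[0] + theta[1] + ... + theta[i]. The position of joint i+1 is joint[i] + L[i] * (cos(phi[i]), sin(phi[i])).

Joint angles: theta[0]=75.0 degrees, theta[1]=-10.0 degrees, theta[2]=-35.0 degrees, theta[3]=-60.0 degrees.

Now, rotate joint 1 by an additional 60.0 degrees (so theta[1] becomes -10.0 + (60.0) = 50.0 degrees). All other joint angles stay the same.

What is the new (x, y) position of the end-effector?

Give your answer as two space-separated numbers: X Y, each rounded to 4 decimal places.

Answer: 0.1658 21.3625

Derivation:
joint[0] = (0.0000, 0.0000)  (base)
link 0: phi[0] = 75 = 75 deg
  cos(75 deg) = 0.2588, sin(75 deg) = 0.9659
  joint[1] = (0.0000, 0.0000) + 2.1 * (0.2588, 0.9659) = (0.0000 + 0.5435, 0.0000 + 2.0284) = (0.5435, 2.0284)
link 1: phi[1] = 75 + 50 = 125 deg
  cos(125 deg) = -0.5736, sin(125 deg) = 0.8192
  joint[2] = (0.5435, 2.0284) + 7 * (-0.5736, 0.8192) = (0.5435 + -4.0150, 2.0284 + 5.7341) = (-3.4715, 7.7625)
link 2: phi[2] = 75 + 50 + -35 = 90 deg
  cos(90 deg) = 0.0000, sin(90 deg) = 1.0000
  joint[3] = (-3.4715, 7.7625) + 11.5 * (0.0000, 1.0000) = (-3.4715 + 0.0000, 7.7625 + 11.5000) = (-3.4715, 19.2625)
link 3: phi[3] = 75 + 50 + -35 + -60 = 30 deg
  cos(30 deg) = 0.8660, sin(30 deg) = 0.5000
  joint[4] = (-3.4715, 19.2625) + 4.2 * (0.8660, 0.5000) = (-3.4715 + 3.6373, 19.2625 + 2.1000) = (0.1658, 21.3625)
End effector: (0.1658, 21.3625)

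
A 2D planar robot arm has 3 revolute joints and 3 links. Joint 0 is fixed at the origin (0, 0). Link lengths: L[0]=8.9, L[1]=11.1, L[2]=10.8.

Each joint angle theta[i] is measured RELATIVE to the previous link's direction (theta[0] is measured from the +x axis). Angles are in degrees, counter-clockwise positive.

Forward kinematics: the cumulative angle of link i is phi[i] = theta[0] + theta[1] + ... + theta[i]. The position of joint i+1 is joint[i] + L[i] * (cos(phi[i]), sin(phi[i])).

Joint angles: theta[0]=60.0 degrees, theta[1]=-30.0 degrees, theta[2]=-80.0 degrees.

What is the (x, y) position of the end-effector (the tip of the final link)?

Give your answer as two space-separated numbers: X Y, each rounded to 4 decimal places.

Answer: 21.0050 4.9843

Derivation:
joint[0] = (0.0000, 0.0000)  (base)
link 0: phi[0] = 60 = 60 deg
  cos(60 deg) = 0.5000, sin(60 deg) = 0.8660
  joint[1] = (0.0000, 0.0000) + 8.9 * (0.5000, 0.8660) = (0.0000 + 4.4500, 0.0000 + 7.7076) = (4.4500, 7.7076)
link 1: phi[1] = 60 + -30 = 30 deg
  cos(30 deg) = 0.8660, sin(30 deg) = 0.5000
  joint[2] = (4.4500, 7.7076) + 11.1 * (0.8660, 0.5000) = (4.4500 + 9.6129, 7.7076 + 5.5500) = (14.0629, 13.2576)
link 2: phi[2] = 60 + -30 + -80 = -50 deg
  cos(-50 deg) = 0.6428, sin(-50 deg) = -0.7660
  joint[3] = (14.0629, 13.2576) + 10.8 * (0.6428, -0.7660) = (14.0629 + 6.9421, 13.2576 + -8.2733) = (21.0050, 4.9843)
End effector: (21.0050, 4.9843)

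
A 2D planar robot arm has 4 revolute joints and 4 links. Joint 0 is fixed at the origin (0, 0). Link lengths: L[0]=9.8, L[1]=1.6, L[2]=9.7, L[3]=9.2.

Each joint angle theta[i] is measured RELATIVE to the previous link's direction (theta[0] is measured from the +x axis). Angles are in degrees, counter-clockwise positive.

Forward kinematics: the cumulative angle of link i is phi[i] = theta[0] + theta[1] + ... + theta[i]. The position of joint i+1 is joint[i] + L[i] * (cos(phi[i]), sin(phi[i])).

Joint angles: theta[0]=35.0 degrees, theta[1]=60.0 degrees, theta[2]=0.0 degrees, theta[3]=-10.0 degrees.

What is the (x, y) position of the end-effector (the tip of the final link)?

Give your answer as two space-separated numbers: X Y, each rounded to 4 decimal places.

Answer: 7.8447 26.0430

Derivation:
joint[0] = (0.0000, 0.0000)  (base)
link 0: phi[0] = 35 = 35 deg
  cos(35 deg) = 0.8192, sin(35 deg) = 0.5736
  joint[1] = (0.0000, 0.0000) + 9.8 * (0.8192, 0.5736) = (0.0000 + 8.0277, 0.0000 + 5.6210) = (8.0277, 5.6210)
link 1: phi[1] = 35 + 60 = 95 deg
  cos(95 deg) = -0.0872, sin(95 deg) = 0.9962
  joint[2] = (8.0277, 5.6210) + 1.6 * (-0.0872, 0.9962) = (8.0277 + -0.1394, 5.6210 + 1.5939) = (7.8882, 7.2150)
link 2: phi[2] = 35 + 60 + 0 = 95 deg
  cos(95 deg) = -0.0872, sin(95 deg) = 0.9962
  joint[3] = (7.8882, 7.2150) + 9.7 * (-0.0872, 0.9962) = (7.8882 + -0.8454, 7.2150 + 9.6631) = (7.0428, 16.8780)
link 3: phi[3] = 35 + 60 + 0 + -10 = 85 deg
  cos(85 deg) = 0.0872, sin(85 deg) = 0.9962
  joint[4] = (7.0428, 16.8780) + 9.2 * (0.0872, 0.9962) = (7.0428 + 0.8018, 16.8780 + 9.1650) = (7.8447, 26.0430)
End effector: (7.8447, 26.0430)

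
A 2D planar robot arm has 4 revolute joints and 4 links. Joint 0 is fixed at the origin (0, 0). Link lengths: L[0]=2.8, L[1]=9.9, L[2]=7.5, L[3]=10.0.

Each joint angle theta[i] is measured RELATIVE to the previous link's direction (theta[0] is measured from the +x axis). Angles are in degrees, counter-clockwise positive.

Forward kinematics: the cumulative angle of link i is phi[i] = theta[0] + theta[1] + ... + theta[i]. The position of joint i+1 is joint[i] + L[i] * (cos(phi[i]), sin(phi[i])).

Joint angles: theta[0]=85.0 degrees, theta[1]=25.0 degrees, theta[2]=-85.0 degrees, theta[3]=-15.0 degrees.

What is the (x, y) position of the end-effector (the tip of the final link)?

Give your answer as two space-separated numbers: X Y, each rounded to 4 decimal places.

joint[0] = (0.0000, 0.0000)  (base)
link 0: phi[0] = 85 = 85 deg
  cos(85 deg) = 0.0872, sin(85 deg) = 0.9962
  joint[1] = (0.0000, 0.0000) + 2.8 * (0.0872, 0.9962) = (0.0000 + 0.2440, 0.0000 + 2.7893) = (0.2440, 2.7893)
link 1: phi[1] = 85 + 25 = 110 deg
  cos(110 deg) = -0.3420, sin(110 deg) = 0.9397
  joint[2] = (0.2440, 2.7893) + 9.9 * (-0.3420, 0.9397) = (0.2440 + -3.3860, 2.7893 + 9.3030) = (-3.1420, 12.0923)
link 2: phi[2] = 85 + 25 + -85 = 25 deg
  cos(25 deg) = 0.9063, sin(25 deg) = 0.4226
  joint[3] = (-3.1420, 12.0923) + 7.5 * (0.9063, 0.4226) = (-3.1420 + 6.7973, 12.0923 + 3.1696) = (3.6553, 15.2619)
link 3: phi[3] = 85 + 25 + -85 + -15 = 10 deg
  cos(10 deg) = 0.9848, sin(10 deg) = 0.1736
  joint[4] = (3.6553, 15.2619) + 10 * (0.9848, 0.1736) = (3.6553 + 9.8481, 15.2619 + 1.7365) = (13.5034, 16.9984)
End effector: (13.5034, 16.9984)

Answer: 13.5034 16.9984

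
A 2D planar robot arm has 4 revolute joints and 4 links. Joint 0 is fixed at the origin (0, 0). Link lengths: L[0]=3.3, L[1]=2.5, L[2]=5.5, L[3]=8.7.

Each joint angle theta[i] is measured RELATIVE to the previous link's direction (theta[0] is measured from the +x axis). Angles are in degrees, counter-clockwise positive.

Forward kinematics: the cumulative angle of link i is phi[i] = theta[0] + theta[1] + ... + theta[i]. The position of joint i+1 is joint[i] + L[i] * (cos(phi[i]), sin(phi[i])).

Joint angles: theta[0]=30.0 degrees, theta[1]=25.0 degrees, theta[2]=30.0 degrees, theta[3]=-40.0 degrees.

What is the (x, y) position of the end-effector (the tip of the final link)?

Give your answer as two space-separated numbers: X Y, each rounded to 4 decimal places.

Answer: 10.9230 15.3288

Derivation:
joint[0] = (0.0000, 0.0000)  (base)
link 0: phi[0] = 30 = 30 deg
  cos(30 deg) = 0.8660, sin(30 deg) = 0.5000
  joint[1] = (0.0000, 0.0000) + 3.3 * (0.8660, 0.5000) = (0.0000 + 2.8579, 0.0000 + 1.6500) = (2.8579, 1.6500)
link 1: phi[1] = 30 + 25 = 55 deg
  cos(55 deg) = 0.5736, sin(55 deg) = 0.8192
  joint[2] = (2.8579, 1.6500) + 2.5 * (0.5736, 0.8192) = (2.8579 + 1.4339, 1.6500 + 2.0479) = (4.2918, 3.6979)
link 2: phi[2] = 30 + 25 + 30 = 85 deg
  cos(85 deg) = 0.0872, sin(85 deg) = 0.9962
  joint[3] = (4.2918, 3.6979) + 5.5 * (0.0872, 0.9962) = (4.2918 + 0.4794, 3.6979 + 5.4791) = (4.7712, 9.1770)
link 3: phi[3] = 30 + 25 + 30 + -40 = 45 deg
  cos(45 deg) = 0.7071, sin(45 deg) = 0.7071
  joint[4] = (4.7712, 9.1770) + 8.7 * (0.7071, 0.7071) = (4.7712 + 6.1518, 9.1770 + 6.1518) = (10.9230, 15.3288)
End effector: (10.9230, 15.3288)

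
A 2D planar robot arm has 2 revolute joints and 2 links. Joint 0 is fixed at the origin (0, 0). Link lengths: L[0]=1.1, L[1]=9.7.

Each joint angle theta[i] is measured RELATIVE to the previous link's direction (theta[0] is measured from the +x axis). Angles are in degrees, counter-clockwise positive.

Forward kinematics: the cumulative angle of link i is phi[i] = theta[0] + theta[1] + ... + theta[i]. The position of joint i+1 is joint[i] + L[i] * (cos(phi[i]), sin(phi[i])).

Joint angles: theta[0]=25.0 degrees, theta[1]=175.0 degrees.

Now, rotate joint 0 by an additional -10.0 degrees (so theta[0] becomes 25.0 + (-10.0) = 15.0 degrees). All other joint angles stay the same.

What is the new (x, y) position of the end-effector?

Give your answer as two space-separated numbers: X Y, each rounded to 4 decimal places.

Answer: -8.4901 -1.3997

Derivation:
joint[0] = (0.0000, 0.0000)  (base)
link 0: phi[0] = 15 = 15 deg
  cos(15 deg) = 0.9659, sin(15 deg) = 0.2588
  joint[1] = (0.0000, 0.0000) + 1.1 * (0.9659, 0.2588) = (0.0000 + 1.0625, 0.0000 + 0.2847) = (1.0625, 0.2847)
link 1: phi[1] = 15 + 175 = 190 deg
  cos(190 deg) = -0.9848, sin(190 deg) = -0.1736
  joint[2] = (1.0625, 0.2847) + 9.7 * (-0.9848, -0.1736) = (1.0625 + -9.5526, 0.2847 + -1.6844) = (-8.4901, -1.3997)
End effector: (-8.4901, -1.3997)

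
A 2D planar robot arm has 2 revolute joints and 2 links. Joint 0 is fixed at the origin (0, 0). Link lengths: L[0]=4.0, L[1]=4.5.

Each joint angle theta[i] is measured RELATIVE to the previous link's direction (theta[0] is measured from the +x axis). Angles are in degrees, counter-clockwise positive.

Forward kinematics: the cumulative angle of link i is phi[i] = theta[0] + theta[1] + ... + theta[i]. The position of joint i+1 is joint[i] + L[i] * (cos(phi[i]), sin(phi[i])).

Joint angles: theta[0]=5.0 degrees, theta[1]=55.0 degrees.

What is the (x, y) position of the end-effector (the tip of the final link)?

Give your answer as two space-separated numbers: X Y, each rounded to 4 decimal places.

Answer: 6.2348 4.2457

Derivation:
joint[0] = (0.0000, 0.0000)  (base)
link 0: phi[0] = 5 = 5 deg
  cos(5 deg) = 0.9962, sin(5 deg) = 0.0872
  joint[1] = (0.0000, 0.0000) + 4 * (0.9962, 0.0872) = (0.0000 + 3.9848, 0.0000 + 0.3486) = (3.9848, 0.3486)
link 1: phi[1] = 5 + 55 = 60 deg
  cos(60 deg) = 0.5000, sin(60 deg) = 0.8660
  joint[2] = (3.9848, 0.3486) + 4.5 * (0.5000, 0.8660) = (3.9848 + 2.2500, 0.3486 + 3.8971) = (6.2348, 4.2457)
End effector: (6.2348, 4.2457)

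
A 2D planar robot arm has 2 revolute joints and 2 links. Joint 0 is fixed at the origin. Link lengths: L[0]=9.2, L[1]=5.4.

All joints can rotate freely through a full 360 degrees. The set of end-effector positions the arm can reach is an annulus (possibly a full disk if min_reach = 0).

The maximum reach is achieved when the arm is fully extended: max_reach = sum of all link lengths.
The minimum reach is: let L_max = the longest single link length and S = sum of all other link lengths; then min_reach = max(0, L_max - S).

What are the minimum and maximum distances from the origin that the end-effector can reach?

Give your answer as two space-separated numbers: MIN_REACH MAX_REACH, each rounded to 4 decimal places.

Answer: 3.8000 14.6000

Derivation:
Link lengths: [9.2, 5.4]
max_reach = 9.2 + 5.4 = 14.6
L_max = max([9.2, 5.4]) = 9.2
S (sum of others) = 14.6 - 9.2 = 5.4
min_reach = max(0, 9.2 - 5.4) = max(0, 3.8) = 3.8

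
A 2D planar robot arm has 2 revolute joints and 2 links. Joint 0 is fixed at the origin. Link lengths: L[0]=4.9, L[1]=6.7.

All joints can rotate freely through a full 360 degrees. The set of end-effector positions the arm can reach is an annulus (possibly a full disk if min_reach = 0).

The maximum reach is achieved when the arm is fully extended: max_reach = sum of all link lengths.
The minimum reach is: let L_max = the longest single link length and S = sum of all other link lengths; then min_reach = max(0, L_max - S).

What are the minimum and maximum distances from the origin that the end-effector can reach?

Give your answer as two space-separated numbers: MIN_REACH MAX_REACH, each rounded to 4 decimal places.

Link lengths: [4.9, 6.7]
max_reach = 4.9 + 6.7 = 11.6
L_max = max([4.9, 6.7]) = 6.7
S (sum of others) = 11.6 - 6.7 = 4.9
min_reach = max(0, 6.7 - 4.9) = max(0, 1.8) = 1.8

Answer: 1.8000 11.6000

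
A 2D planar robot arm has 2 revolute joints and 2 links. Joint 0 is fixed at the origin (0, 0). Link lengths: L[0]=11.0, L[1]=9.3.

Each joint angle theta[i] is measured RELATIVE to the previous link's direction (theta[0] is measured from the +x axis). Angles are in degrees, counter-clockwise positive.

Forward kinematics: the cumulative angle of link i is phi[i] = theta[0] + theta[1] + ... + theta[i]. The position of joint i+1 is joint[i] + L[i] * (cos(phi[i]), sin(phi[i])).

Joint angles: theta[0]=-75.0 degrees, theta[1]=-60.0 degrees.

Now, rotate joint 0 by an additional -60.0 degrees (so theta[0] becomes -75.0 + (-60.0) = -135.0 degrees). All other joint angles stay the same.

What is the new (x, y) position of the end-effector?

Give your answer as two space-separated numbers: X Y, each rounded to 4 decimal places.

joint[0] = (0.0000, 0.0000)  (base)
link 0: phi[0] = -135 = -135 deg
  cos(-135 deg) = -0.7071, sin(-135 deg) = -0.7071
  joint[1] = (0.0000, 0.0000) + 11 * (-0.7071, -0.7071) = (0.0000 + -7.7782, 0.0000 + -7.7782) = (-7.7782, -7.7782)
link 1: phi[1] = -135 + -60 = -195 deg
  cos(-195 deg) = -0.9659, sin(-195 deg) = 0.2588
  joint[2] = (-7.7782, -7.7782) + 9.3 * (-0.9659, 0.2588) = (-7.7782 + -8.9831, -7.7782 + 2.4070) = (-16.7613, -5.3712)
End effector: (-16.7613, -5.3712)

Answer: -16.7613 -5.3712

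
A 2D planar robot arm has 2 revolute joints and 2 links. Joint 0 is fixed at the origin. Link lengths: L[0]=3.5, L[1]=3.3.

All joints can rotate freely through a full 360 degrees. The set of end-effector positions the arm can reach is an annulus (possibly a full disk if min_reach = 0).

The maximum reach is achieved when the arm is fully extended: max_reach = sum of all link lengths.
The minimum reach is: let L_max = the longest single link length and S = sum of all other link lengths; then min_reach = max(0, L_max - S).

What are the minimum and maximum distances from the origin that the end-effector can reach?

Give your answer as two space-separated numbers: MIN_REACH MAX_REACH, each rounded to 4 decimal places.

Answer: 0.2000 6.8000

Derivation:
Link lengths: [3.5, 3.3]
max_reach = 3.5 + 3.3 = 6.8
L_max = max([3.5, 3.3]) = 3.5
S (sum of others) = 6.8 - 3.5 = 3.3
min_reach = max(0, 3.5 - 3.3) = max(0, 0.2) = 0.2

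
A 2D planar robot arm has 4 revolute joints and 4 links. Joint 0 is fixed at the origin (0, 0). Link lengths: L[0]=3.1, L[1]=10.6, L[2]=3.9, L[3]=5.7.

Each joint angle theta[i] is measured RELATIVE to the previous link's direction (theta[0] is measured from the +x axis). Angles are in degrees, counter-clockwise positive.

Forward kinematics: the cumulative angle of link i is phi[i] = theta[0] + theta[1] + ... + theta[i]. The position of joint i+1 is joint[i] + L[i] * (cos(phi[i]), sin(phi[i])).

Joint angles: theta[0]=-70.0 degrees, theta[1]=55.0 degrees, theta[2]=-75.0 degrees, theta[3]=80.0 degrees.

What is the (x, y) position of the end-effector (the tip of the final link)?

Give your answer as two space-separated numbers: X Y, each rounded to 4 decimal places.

joint[0] = (0.0000, 0.0000)  (base)
link 0: phi[0] = -70 = -70 deg
  cos(-70 deg) = 0.3420, sin(-70 deg) = -0.9397
  joint[1] = (0.0000, 0.0000) + 3.1 * (0.3420, -0.9397) = (0.0000 + 1.0603, 0.0000 + -2.9130) = (1.0603, -2.9130)
link 1: phi[1] = -70 + 55 = -15 deg
  cos(-15 deg) = 0.9659, sin(-15 deg) = -0.2588
  joint[2] = (1.0603, -2.9130) + 10.6 * (0.9659, -0.2588) = (1.0603 + 10.2388, -2.9130 + -2.7435) = (11.2991, -5.6565)
link 2: phi[2] = -70 + 55 + -75 = -90 deg
  cos(-90 deg) = 0.0000, sin(-90 deg) = -1.0000
  joint[3] = (11.2991, -5.6565) + 3.9 * (0.0000, -1.0000) = (11.2991 + 0.0000, -5.6565 + -3.9000) = (11.2991, -9.5565)
link 3: phi[3] = -70 + 55 + -75 + 80 = -10 deg
  cos(-10 deg) = 0.9848, sin(-10 deg) = -0.1736
  joint[4] = (11.2991, -9.5565) + 5.7 * (0.9848, -0.1736) = (11.2991 + 5.6134, -9.5565 + -0.9898) = (16.9125, -10.5463)
End effector: (16.9125, -10.5463)

Answer: 16.9125 -10.5463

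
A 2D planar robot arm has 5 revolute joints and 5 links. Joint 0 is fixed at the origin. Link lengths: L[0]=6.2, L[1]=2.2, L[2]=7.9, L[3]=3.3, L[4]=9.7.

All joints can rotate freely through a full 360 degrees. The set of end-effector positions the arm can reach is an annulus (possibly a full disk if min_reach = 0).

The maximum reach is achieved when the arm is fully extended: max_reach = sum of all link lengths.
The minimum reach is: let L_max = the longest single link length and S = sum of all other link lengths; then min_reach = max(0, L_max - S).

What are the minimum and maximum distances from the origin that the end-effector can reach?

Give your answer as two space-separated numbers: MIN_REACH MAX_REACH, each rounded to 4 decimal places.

Answer: 0.0000 29.3000

Derivation:
Link lengths: [6.2, 2.2, 7.9, 3.3, 9.7]
max_reach = 6.2 + 2.2 + 7.9 + 3.3 + 9.7 = 29.3
L_max = max([6.2, 2.2, 7.9, 3.3, 9.7]) = 9.7
S (sum of others) = 29.3 - 9.7 = 19.6
min_reach = max(0, 9.7 - 19.6) = max(0, -9.9) = 0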